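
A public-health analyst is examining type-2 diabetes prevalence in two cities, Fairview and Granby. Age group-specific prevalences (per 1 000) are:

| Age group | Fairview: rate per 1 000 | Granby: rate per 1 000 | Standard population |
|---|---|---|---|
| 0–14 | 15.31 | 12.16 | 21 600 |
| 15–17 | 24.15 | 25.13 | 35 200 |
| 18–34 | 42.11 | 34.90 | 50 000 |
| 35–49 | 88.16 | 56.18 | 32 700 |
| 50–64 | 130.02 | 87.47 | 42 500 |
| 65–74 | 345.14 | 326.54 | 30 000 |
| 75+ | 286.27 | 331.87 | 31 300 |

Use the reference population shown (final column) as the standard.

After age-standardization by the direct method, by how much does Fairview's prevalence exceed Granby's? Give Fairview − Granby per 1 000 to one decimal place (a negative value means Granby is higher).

9.8

Standard total = 243 300; weights = 0.0888, 0.1447, 0.2055, 0.1344, 0.1747, 0.1233, 0.1286.
Fairview: 0.0888×15.31 + 0.1447×24.15 + 0.2055×42.11 + 0.1344×88.16 + 0.1747×130.02 + 0.1233×345.14 + 0.1286×286.27 = 127.4534 per 1 000.
Granby: 0.0888×12.16 + 0.1447×25.13 + 0.2055×34.90 + 0.1344×56.18 + 0.1747×87.47 + 0.1233×326.54 + 0.1286×331.87 = 117.6758 per 1 000.
Difference = 127.4534 − 117.6758 = 9.7776.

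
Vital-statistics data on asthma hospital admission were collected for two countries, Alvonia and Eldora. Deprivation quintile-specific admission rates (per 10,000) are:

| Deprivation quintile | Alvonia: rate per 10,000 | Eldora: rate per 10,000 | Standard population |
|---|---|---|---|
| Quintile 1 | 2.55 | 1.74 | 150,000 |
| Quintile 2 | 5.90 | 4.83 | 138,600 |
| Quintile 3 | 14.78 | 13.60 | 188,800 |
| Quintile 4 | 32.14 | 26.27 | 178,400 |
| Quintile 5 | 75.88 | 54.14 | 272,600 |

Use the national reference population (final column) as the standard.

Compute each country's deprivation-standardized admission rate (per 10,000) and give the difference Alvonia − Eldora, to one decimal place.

Standard total = 928,400; weights = 0.1616, 0.1493, 0.2034, 0.1922, 0.2936.
Alvonia: 0.1616×2.55 + 0.1493×5.90 + 0.2034×14.78 + 0.1922×32.14 + 0.2936×75.88 = 32.7546 per 10,000.
Eldora: 0.1616×1.74 + 0.1493×4.83 + 0.2034×13.60 + 0.1922×26.27 + 0.2936×54.14 = 24.7127 per 10,000.
Difference = 32.7546 − 24.7127 = 8.0419.

8.0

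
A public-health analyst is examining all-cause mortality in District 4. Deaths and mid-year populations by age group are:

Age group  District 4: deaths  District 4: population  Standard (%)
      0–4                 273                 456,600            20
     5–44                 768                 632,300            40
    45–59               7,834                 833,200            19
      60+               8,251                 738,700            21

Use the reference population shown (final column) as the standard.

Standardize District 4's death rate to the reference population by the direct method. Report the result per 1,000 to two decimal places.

4.74

Age-specific rates per 1,000 for District 4: 0.598, 1.215, 9.402, 11.170.
Standard weights: 0.20, 0.40, 0.19, 0.21.
Standardized rate: 0.2000×0.598 + 0.4000×1.215 + 0.1900×9.402 + 0.2100×11.170 = 4.7375 per 1,000.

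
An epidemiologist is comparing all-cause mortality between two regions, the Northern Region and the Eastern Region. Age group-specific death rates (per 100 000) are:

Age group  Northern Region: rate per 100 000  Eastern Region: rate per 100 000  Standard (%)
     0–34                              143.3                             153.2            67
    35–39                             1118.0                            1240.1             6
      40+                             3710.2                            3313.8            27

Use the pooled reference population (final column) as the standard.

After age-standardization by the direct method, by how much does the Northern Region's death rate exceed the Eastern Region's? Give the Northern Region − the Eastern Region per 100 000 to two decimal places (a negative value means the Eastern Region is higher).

Standard weights: 0.67, 0.06, 0.27.
The Northern Region: 0.6700×143.3 + 0.0600×1118.0 + 0.2700×3710.2 = 1164.8450 per 100 000.
The Eastern Region: 0.6700×153.2 + 0.0600×1240.1 + 0.2700×3313.8 = 1071.7760 per 100 000.
Difference = 1164.8450 − 1071.7760 = 93.0690.

93.07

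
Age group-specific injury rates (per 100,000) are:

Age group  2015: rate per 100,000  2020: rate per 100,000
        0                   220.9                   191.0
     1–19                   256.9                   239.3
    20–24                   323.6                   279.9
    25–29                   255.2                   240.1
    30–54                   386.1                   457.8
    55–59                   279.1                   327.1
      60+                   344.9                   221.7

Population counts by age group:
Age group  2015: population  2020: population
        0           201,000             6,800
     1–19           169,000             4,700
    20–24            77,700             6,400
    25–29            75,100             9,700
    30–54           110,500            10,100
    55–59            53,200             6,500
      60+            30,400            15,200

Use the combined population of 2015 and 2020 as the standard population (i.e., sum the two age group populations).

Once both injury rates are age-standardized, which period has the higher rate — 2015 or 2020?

Combined standard total = 776,300; weights = 0.2677, 0.2238, 0.1083, 0.1092, 0.1554, 0.0769, 0.0587.
2015: 0.2677×220.9 + 0.2238×256.9 + 0.1083×323.6 + 0.1092×255.2 + 0.1554×386.1 + 0.0769×279.1 + 0.0587×344.9 = 281.2516 per 100,000.
2020: 0.2677×191.0 + 0.2238×239.3 + 0.1083×279.9 + 0.1092×240.1 + 0.1554×457.8 + 0.0769×327.1 + 0.0587×221.7 = 270.5196 per 100,000.
The crude rates (279.15 vs 280.53) would put 2020 higher, but that reflects its age composition; once standardized to a common age structure, 2015 has the higher underlying rate.

2015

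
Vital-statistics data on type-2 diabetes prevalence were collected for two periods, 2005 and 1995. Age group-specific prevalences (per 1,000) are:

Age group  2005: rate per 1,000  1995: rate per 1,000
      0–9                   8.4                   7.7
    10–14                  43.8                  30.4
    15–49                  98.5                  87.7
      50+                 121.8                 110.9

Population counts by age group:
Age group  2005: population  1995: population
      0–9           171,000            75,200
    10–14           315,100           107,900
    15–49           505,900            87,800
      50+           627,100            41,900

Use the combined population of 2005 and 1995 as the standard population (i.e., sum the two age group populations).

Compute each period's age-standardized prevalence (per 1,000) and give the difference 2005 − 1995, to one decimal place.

10.1

Combined standard total = 1,931,900; weights = 0.1274, 0.2190, 0.3073, 0.3463.
2005: 0.1274×8.4 + 0.2190×43.8 + 0.3073×98.5 + 0.3463×121.8 = 83.1094 per 1,000.
1995: 0.1274×7.7 + 0.2190×30.4 + 0.3073×87.7 + 0.3463×110.9 = 72.9927 per 1,000.
Difference = 83.1094 − 72.9927 = 10.1168.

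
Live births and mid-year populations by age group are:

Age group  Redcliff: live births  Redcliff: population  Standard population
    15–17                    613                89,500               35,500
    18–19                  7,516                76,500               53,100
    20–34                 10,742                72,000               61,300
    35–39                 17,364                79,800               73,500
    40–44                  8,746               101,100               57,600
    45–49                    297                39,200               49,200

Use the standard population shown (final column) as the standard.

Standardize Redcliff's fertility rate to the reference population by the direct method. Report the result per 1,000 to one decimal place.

108.9

Age-specific rates per 1,000 for Redcliff: 6.849, 98.248, 149.194, 217.594, 86.508, 7.577.
Standard total = 330,200; weights = 0.1075, 0.1608, 0.1856, 0.2226, 0.1744, 0.1490.
Standardized rate: 0.1075×6.849 + 0.1608×98.248 + 0.1856×149.194 + 0.2226×217.594 + 0.1744×86.508 + 0.1490×7.577 = 108.8872 per 1,000.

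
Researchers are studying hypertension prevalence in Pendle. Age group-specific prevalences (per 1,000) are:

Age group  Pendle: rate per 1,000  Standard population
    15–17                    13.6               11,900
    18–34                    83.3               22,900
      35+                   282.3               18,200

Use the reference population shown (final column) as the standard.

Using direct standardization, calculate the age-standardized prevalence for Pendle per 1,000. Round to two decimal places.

Standard total = 53,000; weights = 0.2245, 0.4321, 0.3434.
Standardized rate: 0.2245×13.6 + 0.4321×83.3 + 0.3434×282.3 = 135.9862 per 1,000.

135.99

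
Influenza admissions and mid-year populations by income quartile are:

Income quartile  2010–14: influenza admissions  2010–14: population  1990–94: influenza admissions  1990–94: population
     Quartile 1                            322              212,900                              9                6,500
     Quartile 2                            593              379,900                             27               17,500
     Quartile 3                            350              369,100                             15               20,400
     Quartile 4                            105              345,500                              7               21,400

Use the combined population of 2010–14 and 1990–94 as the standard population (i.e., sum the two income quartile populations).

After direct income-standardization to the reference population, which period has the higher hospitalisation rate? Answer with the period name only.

Income-specific rates per 100,000 for 2010–14: 151.24, 156.09, 94.83, 30.39.
For 1990–94: 138.46, 154.29, 73.53, 32.71.
Combined standard total = 1,373,200; weights = 0.1598, 0.2894, 0.2836, 0.2672.
2010–14: 0.1598×151.24 + 0.2894×156.09 + 0.2836×94.83 + 0.2672×30.39 = 104.3544 per 100,000.
1990–94: 0.1598×138.46 + 0.2894×154.29 + 0.2836×73.53 + 0.2672×32.71 = 96.3681 per 100,000.

2010–14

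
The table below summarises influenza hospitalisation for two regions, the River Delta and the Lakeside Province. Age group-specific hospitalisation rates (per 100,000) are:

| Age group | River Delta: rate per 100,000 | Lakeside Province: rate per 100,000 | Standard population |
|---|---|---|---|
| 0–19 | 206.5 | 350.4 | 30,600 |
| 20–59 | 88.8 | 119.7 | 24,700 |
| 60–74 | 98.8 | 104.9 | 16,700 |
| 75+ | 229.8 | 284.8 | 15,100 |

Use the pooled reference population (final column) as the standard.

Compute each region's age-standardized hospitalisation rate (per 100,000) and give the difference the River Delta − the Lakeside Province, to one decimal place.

-70.0

Standard total = 87,100; weights = 0.3513, 0.2836, 0.1917, 0.1734.
The River Delta: 0.3513×206.5 + 0.2836×88.8 + 0.1917×98.8 + 0.1734×229.8 = 156.5121 per 100,000.
The Lakeside Province: 0.3513×350.4 + 0.2836×119.7 + 0.1917×104.9 + 0.1734×284.8 = 226.5343 per 100,000.
Difference = 156.5121 − 226.5343 = -70.0223.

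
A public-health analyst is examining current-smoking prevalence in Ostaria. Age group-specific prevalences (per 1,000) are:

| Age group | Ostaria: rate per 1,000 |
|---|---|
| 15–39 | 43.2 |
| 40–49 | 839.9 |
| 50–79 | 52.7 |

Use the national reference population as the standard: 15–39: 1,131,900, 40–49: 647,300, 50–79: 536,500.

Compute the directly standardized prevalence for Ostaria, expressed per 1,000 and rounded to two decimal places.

268.10

Standard total = 2,315,700; weights = 0.4888, 0.2795, 0.2317.
Standardized rate: 0.4888×43.2 + 0.2795×839.9 + 0.2317×52.7 = 268.0999 per 1,000.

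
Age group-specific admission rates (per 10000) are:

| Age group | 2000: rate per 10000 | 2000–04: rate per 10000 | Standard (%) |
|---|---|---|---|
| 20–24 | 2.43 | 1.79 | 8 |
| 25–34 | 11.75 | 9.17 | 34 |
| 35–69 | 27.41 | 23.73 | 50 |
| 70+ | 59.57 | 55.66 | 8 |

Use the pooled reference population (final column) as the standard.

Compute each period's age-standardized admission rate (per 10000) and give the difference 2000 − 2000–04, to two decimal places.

3.08

Standard weights: 0.08, 0.34, 0.50, 0.08.
2000: 0.0800×2.43 + 0.3400×11.75 + 0.5000×27.41 + 0.0800×59.57 = 22.6600 per 10000.
2000–04: 0.0800×1.79 + 0.3400×9.17 + 0.5000×23.73 + 0.0800×55.66 = 19.5788 per 10000.
Difference = 22.6600 − 19.5788 = 3.0812.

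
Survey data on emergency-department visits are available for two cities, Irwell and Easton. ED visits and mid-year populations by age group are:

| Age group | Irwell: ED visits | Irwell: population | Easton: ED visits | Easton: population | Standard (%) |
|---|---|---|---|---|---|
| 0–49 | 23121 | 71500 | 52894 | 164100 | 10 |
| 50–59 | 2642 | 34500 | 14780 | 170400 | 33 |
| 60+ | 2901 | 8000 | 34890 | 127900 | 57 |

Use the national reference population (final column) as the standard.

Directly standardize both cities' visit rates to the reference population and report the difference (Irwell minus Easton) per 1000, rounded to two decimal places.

Age-specific rates per 1000 for Irwell: 323.371, 76.580, 362.625.
For Easton: 322.328, 86.737, 272.791.
Standard weights: 0.10, 0.33, 0.57.
Irwell: 0.1000×323.371 + 0.3300×76.580 + 0.5700×362.625 = 264.3046 per 1000.
Easton: 0.1000×322.328 + 0.3300×86.737 + 0.5700×272.791 = 216.3470 per 1000.
Difference = 264.3046 − 216.3470 = 47.9576.

47.96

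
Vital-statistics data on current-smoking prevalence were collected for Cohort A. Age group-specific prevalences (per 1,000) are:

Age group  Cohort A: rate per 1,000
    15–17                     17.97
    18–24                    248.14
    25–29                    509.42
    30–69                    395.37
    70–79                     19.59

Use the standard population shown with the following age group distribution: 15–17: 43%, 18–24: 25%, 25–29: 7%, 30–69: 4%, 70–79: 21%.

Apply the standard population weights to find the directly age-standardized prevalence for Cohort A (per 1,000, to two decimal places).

Standard weights: 0.43, 0.25, 0.07, 0.04, 0.21.
Standardized rate: 0.4300×17.97 + 0.2500×248.14 + 0.0700×509.42 + 0.0400×395.37 + 0.2100×19.59 = 125.3502 per 1,000.

125.35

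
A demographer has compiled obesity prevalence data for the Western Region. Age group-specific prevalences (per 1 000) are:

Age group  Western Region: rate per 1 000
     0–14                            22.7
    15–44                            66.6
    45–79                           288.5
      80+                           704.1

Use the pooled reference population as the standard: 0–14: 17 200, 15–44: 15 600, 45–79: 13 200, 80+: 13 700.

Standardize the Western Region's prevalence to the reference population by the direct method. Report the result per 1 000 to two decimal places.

249.31

Standard total = 59 700; weights = 0.2881, 0.2613, 0.2211, 0.2295.
Standardized rate: 0.2881×22.7 + 0.2613×66.6 + 0.2211×288.5 + 0.2295×704.1 = 249.3094 per 1 000.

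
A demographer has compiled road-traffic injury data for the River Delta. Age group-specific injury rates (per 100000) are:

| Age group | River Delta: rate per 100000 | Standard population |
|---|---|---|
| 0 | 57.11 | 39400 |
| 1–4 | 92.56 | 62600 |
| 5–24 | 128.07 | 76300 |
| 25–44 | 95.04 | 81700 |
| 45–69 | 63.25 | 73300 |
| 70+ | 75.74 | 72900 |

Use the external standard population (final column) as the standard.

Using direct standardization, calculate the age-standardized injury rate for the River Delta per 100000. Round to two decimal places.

87.98

Standard total = 406200; weights = 0.0970, 0.1541, 0.1878, 0.2011, 0.1805, 0.1795.
Standardized rate: 0.0970×57.11 + 0.1541×92.56 + 0.1878×128.07 + 0.2011×95.04 + 0.1805×63.25 + 0.1795×75.74 = 87.9827 per 100000.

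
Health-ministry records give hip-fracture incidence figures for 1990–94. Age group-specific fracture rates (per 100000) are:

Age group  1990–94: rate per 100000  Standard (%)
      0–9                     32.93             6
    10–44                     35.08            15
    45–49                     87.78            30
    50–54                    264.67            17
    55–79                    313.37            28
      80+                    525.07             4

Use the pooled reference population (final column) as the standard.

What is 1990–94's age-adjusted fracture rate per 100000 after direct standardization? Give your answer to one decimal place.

187.3

Standard weights: 0.06, 0.15, 0.30, 0.17, 0.28, 0.04.
Standardized rate: 0.0600×32.93 + 0.1500×35.08 + 0.3000×87.78 + 0.1700×264.67 + 0.2800×313.37 + 0.0400×525.07 = 187.3121 per 100000.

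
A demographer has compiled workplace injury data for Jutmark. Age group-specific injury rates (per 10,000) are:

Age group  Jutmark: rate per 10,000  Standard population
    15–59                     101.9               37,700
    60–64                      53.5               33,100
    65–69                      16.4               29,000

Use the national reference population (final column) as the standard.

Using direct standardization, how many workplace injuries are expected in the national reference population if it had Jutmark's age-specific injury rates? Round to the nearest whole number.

609

Expected workplace injuries = Σ (standard pop × age-specific rate ÷ 10,000)
= 37,700×101.9/10,000 + 33,100×53.5/10,000 + 29,000×16.4/10,000
= 384.16 + 177.09 + 47.56 = 608.81.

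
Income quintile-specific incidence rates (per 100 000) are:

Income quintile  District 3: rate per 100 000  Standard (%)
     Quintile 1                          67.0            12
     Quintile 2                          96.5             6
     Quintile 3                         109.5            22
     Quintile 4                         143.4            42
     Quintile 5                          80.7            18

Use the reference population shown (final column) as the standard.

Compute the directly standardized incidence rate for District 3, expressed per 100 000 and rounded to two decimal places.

Standard weights: 0.12, 0.06, 0.22, 0.42, 0.18.
Standardized rate: 0.1200×67.0 + 0.0600×96.5 + 0.2200×109.5 + 0.4200×143.4 + 0.1800×80.7 = 112.6740 per 100 000.

112.67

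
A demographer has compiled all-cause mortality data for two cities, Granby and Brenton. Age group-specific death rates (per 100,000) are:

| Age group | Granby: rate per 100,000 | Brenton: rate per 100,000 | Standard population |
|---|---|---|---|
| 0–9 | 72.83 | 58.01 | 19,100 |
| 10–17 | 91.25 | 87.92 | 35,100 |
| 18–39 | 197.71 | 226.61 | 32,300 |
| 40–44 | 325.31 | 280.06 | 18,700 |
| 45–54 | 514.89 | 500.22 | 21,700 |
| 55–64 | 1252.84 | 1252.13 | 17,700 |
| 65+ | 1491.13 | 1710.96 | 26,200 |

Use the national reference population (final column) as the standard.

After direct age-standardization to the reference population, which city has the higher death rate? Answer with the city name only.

Standard total = 170,800; weights = 0.1118, 0.2055, 0.1891, 0.1095, 0.1270, 0.1036, 0.1534.
Granby: 0.1118×72.83 + 0.2055×91.25 + 0.1891×197.71 + 0.1095×325.31 + 0.1270×514.89 + 0.1036×1252.84 + 0.1534×1491.13 = 523.8832 per 100,000.
Brenton: 0.1118×58.01 + 0.2055×87.92 + 0.1891×226.61 + 0.1095×280.06 + 0.1270×500.22 + 0.1036×1252.13 + 0.1534×1710.96 = 553.8363 per 100,000.

Brenton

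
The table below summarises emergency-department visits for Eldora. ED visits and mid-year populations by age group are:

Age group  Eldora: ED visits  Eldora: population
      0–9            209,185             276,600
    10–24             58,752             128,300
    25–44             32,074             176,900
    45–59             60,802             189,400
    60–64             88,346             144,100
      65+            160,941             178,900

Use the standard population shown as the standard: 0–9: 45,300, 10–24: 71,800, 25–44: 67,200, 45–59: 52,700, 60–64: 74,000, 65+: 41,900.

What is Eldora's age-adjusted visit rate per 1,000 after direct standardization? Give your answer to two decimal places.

508.08

Age-specific rates per 1,000 for Eldora: 756.273, 457.927, 181.311, 321.024, 613.088, 899.614.
Standard total = 352,900; weights = 0.1284, 0.2035, 0.1904, 0.1493, 0.2097, 0.1187.
Standardized rate: 0.1284×756.273 + 0.2035×457.927 + 0.1904×181.311 + 0.1493×321.024 + 0.2097×613.088 + 0.1187×899.614 = 508.0838 per 1,000.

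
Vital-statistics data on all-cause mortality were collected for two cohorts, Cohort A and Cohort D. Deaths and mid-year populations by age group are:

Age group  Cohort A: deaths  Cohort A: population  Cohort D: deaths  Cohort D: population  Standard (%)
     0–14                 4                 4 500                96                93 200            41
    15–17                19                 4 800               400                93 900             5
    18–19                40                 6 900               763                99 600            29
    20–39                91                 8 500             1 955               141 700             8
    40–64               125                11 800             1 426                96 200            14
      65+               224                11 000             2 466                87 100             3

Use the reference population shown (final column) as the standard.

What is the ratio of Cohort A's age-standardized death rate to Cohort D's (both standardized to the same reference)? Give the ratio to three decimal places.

0.754

Age-specific rates per 1 000 for Cohort A: 0.889, 3.958, 5.797, 10.706, 10.593, 20.364.
For Cohort D: 1.030, 4.260, 7.661, 13.797, 14.823, 28.312.
Standard weights: 0.41, 0.05, 0.29, 0.08, 0.14, 0.03.
Cohort A: 0.4100×0.889 + 0.0500×3.958 + 0.2900×5.797 + 0.0800×10.706 + 0.1400×10.593 + 0.0300×20.364 = 5.1940 per 1 000.
Cohort D: 0.4100×1.030 + 0.0500×4.260 + 0.2900×7.661 + 0.0800×13.797 + 0.1400×14.823 + 0.0300×28.312 = 6.8853 per 1 000.
Ratio = 5.1940 ÷ 6.8853 = 0.75436.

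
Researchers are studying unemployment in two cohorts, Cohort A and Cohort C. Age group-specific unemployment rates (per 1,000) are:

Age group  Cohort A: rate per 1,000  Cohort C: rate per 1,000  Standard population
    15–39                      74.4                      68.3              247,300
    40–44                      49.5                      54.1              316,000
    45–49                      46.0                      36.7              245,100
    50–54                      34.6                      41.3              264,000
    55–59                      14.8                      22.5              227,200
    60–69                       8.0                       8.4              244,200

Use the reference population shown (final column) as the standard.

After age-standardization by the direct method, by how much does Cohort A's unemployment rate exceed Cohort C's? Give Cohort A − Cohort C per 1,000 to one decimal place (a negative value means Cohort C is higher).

Standard total = 1,543,800; weights = 0.1602, 0.2047, 0.1588, 0.1710, 0.1472, 0.1582.
Cohort A: 0.1602×74.4 + 0.2047×49.5 + 0.1588×46.0 + 0.1710×34.6 + 0.1472×14.8 + 0.1582×8.0 = 38.7137 per 1,000.
Cohort C: 0.1602×68.3 + 0.2047×54.1 + 0.1588×36.7 + 0.1710×41.3 + 0.1472×22.5 + 0.1582×8.4 = 39.5439 per 1,000.
Difference = 38.7137 − 39.5439 = -0.8301.

-0.8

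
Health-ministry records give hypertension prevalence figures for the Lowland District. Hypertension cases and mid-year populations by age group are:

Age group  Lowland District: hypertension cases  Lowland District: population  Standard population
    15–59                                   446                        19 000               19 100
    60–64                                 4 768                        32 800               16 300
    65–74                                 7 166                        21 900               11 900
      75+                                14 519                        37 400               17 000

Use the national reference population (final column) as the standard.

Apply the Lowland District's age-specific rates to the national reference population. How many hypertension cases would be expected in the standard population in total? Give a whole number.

Age-specific rates per 1 000 for the Lowland District: 23.474, 145.366, 327.215, 388.209.
Expected hypertension cases = Σ (standard pop × age-specific rate ÷ 1 000)
= 19 100×23.474/1 000 + 16 300×145.366/1 000 + 11 900×327.215/1 000 + 17 000×388.209/1 000
= 448.35 + 2369.46 + 3893.85 + 6599.55 = 13311.21.

13311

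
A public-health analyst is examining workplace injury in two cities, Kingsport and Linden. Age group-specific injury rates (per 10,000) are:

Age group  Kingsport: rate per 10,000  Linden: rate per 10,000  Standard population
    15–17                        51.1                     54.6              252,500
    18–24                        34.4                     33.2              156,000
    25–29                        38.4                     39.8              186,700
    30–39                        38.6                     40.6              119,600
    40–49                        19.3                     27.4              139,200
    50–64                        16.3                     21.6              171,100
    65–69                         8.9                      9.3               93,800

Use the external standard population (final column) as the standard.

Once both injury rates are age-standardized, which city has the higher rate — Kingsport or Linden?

Linden

Standard total = 1,118,900; weights = 0.2257, 0.1394, 0.1669, 0.1069, 0.1244, 0.1529, 0.0838.
Kingsport: 0.2257×51.1 + 0.1394×34.4 + 0.1669×38.4 + 0.1069×38.6 + 0.1244×19.3 + 0.1529×16.3 + 0.0838×8.9 = 32.5009 per 10,000.
Linden: 0.2257×54.6 + 0.1394×33.2 + 0.1669×39.8 + 0.1069×40.6 + 0.1244×27.4 + 0.1529×21.6 + 0.0838×9.3 = 35.4226 per 10,000.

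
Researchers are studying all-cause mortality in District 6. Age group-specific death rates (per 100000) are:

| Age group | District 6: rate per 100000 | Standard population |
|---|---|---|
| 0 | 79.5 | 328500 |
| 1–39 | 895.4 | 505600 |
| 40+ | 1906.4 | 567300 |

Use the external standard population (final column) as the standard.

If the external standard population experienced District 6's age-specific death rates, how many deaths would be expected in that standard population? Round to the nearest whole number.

Expected deaths = Σ (standard pop × age-specific rate ÷ 100000)
= 328500×79.5/100000 + 505600×895.4/100000 + 567300×1906.4/100000
= 261.16 + 4527.14 + 10815.01 = 15603.31.

15603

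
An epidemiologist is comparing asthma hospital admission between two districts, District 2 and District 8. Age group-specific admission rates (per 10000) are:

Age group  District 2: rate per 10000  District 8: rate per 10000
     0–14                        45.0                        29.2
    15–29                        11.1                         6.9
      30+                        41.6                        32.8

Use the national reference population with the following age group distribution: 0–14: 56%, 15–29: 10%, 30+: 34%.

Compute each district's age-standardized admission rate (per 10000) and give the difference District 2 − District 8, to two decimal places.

12.26

Standard weights: 0.56, 0.10, 0.34.
District 2: 0.5600×45.0 + 0.1000×11.1 + 0.3400×41.6 = 40.4540 per 10000.
District 8: 0.5600×29.2 + 0.1000×6.9 + 0.3400×32.8 = 28.1940 per 10000.
Difference = 40.4540 − 28.1940 = 12.2600.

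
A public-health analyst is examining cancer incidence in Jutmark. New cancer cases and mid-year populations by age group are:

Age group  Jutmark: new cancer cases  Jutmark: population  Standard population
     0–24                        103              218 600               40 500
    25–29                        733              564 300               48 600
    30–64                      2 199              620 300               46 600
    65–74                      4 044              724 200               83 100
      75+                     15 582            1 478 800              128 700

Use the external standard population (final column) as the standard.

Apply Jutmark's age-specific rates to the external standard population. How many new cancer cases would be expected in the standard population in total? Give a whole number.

2068

Age-specific rates per 100 000 for Jutmark: 47.12, 129.90, 354.51, 558.41, 1053.69.
Expected new cancer cases = Σ (standard pop × age-specific rate ÷ 100 000)
= 40 500×47.12/100 000 + 48 600×129.90/100 000 + 46 600×354.51/100 000 + 83 100×558.41/100 000 + 128 700×1053.69/100 000
= 19.08 + 63.13 + 165.20 + 464.04 + 1356.10 = 2067.55.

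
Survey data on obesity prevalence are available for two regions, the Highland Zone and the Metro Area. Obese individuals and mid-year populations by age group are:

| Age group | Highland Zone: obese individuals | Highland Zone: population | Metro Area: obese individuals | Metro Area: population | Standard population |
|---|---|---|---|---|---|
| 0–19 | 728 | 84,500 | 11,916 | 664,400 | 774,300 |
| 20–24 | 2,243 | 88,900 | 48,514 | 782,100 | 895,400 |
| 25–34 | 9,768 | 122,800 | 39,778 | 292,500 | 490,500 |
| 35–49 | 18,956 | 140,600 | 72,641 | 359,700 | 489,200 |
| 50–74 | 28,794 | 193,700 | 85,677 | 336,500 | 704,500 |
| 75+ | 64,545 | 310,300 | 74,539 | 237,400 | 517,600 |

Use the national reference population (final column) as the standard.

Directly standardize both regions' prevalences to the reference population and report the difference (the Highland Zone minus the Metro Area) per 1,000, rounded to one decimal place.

Age-specific rates per 1,000 for the Highland Zone: 8.615, 25.231, 79.544, 134.822, 148.653, 208.008.
For the Metro Area: 17.935, 62.030, 135.993, 201.949, 254.612, 313.981.
Standard total = 3,871,500; weights = 0.2000, 0.2313, 0.1267, 0.1264, 0.1820, 0.1337.
The Highland Zone: 0.2000×8.615 + 0.2313×25.231 + 0.1267×79.544 + 0.1264×134.822 + 0.1820×148.653 + 0.1337×208.008 = 89.5324 per 1,000.
The Metro Area: 0.2000×17.935 + 0.2313×62.030 + 0.1267×135.993 + 0.1264×201.949 + 0.1820×254.612 + 0.1337×313.981 = 148.9908 per 1,000.
Difference = 89.5324 − 148.9908 = -59.4584.

-59.5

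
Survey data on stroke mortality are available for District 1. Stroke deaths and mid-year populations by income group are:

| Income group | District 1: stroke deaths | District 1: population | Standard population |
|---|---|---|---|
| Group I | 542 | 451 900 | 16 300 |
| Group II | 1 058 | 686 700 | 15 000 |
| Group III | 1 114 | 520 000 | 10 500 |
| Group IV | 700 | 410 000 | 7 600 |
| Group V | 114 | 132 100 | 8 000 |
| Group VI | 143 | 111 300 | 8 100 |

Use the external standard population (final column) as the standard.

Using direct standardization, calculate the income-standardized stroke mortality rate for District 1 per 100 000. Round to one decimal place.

Income-specific rates per 100 000 for District 1: 119.94, 154.07, 214.23, 170.73, 86.30, 128.48.
Standard total = 65 500; weights = 0.2489, 0.2290, 0.1603, 0.1160, 0.1221, 0.1237.
Standardized rate: 0.2489×119.94 + 0.2290×154.07 + 0.1603×214.23 + 0.1160×170.73 + 0.1221×86.30 + 0.1237×128.48 = 145.7117 per 100 000.

145.7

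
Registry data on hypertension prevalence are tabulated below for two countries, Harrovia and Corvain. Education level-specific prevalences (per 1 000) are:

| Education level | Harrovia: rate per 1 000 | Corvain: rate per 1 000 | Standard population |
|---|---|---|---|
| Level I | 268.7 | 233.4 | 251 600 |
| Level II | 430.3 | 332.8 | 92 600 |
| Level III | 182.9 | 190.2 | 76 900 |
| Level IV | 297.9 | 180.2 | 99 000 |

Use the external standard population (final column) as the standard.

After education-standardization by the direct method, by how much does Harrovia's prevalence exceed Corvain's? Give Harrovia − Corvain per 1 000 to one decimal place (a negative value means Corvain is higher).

Standard total = 520 100; weights = 0.4838, 0.1780, 0.1479, 0.1903.
Harrovia: 0.4838×268.7 + 0.1780×430.3 + 0.1479×182.9 + 0.1903×297.9 = 290.3438 per 1 000.
Corvain: 0.4838×233.4 + 0.1780×332.8 + 0.1479×190.2 + 0.1903×180.2 = 234.5835 per 1 000.
Difference = 290.3438 − 234.5835 = 55.7603.

55.8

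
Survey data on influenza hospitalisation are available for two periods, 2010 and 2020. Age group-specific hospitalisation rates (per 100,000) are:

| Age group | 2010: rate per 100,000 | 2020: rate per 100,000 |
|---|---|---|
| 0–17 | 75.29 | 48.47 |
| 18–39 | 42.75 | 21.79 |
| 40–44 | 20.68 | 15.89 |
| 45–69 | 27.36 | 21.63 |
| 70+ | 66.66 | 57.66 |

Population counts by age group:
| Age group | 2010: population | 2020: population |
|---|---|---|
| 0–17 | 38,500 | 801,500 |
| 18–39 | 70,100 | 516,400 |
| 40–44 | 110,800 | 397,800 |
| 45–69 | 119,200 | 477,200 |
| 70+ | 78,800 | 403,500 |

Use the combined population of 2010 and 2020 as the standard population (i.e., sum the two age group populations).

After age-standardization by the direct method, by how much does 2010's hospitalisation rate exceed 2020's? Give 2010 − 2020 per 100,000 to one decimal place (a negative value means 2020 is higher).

Combined standard total = 3,013,800; weights = 0.2787, 0.1946, 0.1688, 0.1979, 0.1600.
2010: 0.2787×75.29 + 0.1946×42.75 + 0.1688×20.68 + 0.1979×27.36 + 0.1600×66.66 = 48.8758 per 100,000.
2020: 0.2787×48.47 + 0.1946×21.79 + 0.1688×15.89 + 0.1979×21.63 + 0.1600×57.66 = 33.9392 per 100,000.
Difference = 48.8758 − 33.9392 = 14.9367.

14.9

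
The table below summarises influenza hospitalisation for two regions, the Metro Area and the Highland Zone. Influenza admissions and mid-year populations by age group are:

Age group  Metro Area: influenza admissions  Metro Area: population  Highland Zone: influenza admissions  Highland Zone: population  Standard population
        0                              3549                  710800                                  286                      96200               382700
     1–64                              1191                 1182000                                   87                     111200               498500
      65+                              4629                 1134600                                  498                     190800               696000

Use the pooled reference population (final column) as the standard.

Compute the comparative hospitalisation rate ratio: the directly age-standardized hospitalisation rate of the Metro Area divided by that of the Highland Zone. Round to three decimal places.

1.571

Age-specific rates per 100000 for the Metro Area: 499.30, 100.76, 407.99.
For the Highland Zone: 297.30, 78.24, 261.01.
Standard total = 1577200; weights = 0.2426, 0.3161, 0.4413.
The Metro Area: 0.2426×499.30 + 0.3161×100.76 + 0.4413×407.99 = 333.0383 per 100000.
The Highland Zone: 0.2426×297.30 + 0.3161×78.24 + 0.4413×261.01 = 212.0450 per 100000.
Ratio = 333.0383 ÷ 212.0450 = 1.57060.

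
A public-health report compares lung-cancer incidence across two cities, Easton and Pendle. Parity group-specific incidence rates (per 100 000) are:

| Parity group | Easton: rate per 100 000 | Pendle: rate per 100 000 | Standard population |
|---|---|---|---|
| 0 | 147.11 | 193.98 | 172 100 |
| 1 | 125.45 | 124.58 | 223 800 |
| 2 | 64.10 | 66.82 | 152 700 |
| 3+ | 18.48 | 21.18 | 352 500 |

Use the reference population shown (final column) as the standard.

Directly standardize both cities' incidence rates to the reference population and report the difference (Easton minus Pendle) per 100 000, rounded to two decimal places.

-10.25

Standard total = 901 100; weights = 0.1910, 0.2484, 0.1695, 0.3912.
Easton: 0.1910×147.11 + 0.2484×125.45 + 0.1695×64.10 + 0.3912×18.48 = 77.3450 per 100 000.
Pendle: 0.1910×193.98 + 0.2484×124.58 + 0.1695×66.82 + 0.3912×21.18 = 87.5977 per 100 000.
Difference = 77.3450 − 87.5977 = -10.2527.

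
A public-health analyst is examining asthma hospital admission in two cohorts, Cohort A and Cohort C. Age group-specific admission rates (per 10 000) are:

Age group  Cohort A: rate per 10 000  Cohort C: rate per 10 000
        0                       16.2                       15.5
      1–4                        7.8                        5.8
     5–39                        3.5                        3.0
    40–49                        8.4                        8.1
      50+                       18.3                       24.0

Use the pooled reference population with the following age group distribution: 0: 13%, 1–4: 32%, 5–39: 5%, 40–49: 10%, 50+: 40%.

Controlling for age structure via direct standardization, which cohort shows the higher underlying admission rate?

Standard weights: 0.13, 0.32, 0.05, 0.10, 0.40.
Cohort A: 0.1300×16.2 + 0.3200×7.8 + 0.0500×3.5 + 0.1000×8.4 + 0.4000×18.3 = 12.9370 per 10 000.
Cohort C: 0.1300×15.5 + 0.3200×5.8 + 0.0500×3.0 + 0.1000×8.1 + 0.4000×24.0 = 14.4310 per 10 000.

Cohort C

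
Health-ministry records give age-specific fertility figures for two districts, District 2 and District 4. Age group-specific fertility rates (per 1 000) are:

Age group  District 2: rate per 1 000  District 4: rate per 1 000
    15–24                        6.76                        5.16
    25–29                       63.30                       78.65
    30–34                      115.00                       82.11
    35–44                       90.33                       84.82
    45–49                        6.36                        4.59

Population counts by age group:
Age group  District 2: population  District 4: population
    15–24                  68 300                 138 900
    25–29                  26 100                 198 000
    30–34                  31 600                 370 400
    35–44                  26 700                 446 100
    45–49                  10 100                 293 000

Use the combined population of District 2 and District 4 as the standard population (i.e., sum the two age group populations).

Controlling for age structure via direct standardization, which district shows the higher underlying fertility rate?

Combined standard total = 1 609 200; weights = 0.1288, 0.1393, 0.2498, 0.2938, 0.1884.
District 2: 0.1288×6.76 + 0.1393×63.30 + 0.2498×115.00 + 0.2938×90.33 + 0.1884×6.36 = 66.1521 per 1 000.
District 4: 0.1288×5.16 + 0.1393×78.65 + 0.2498×82.11 + 0.2938×84.82 + 0.1884×4.59 = 57.9151 per 1 000.
The crude rates (50.52 vs 59.38) would put District 4 higher, but that reflects its age composition; once standardized to a common age structure, District 2 has the higher underlying rate.

District 2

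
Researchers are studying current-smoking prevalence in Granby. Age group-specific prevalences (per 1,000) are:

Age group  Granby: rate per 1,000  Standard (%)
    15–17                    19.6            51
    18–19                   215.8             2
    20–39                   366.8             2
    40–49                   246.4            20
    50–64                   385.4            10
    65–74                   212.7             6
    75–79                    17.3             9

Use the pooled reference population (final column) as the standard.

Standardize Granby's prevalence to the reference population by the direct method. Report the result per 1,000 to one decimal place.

123.8

Standard weights: 0.51, 0.02, 0.02, 0.20, 0.10, 0.06, 0.09.
Standardized rate: 0.5100×19.6 + 0.0200×215.8 + 0.0200×366.8 + 0.2000×246.4 + 0.1000×385.4 + 0.0600×212.7 + 0.0900×17.3 = 123.7870 per 1,000.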